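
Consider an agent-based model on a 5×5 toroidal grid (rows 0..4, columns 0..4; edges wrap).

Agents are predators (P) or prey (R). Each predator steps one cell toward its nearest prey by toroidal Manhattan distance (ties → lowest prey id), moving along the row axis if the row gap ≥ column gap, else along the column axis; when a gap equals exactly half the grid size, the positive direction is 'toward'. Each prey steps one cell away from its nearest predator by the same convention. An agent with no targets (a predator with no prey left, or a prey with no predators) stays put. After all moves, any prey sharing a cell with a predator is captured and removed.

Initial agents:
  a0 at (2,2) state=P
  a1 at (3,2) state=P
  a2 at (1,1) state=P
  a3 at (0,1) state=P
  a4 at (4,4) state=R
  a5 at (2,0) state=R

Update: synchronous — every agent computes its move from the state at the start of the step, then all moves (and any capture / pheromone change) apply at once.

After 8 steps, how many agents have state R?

1

t=1: a0@(2,1):P a1@(3,3):P a2@(2,1):P a3@(0,0):P a4@(4,0):R a5@(2,4):R
t=2: a0@(2,0):P a1@(2,3):P a2@(2,0):P a3@(4,0):P a4@(3,0):R
t=3: a0@(3,0):P a1@(2,4):P a2@(3,0):P a3@(3,0):P a4@(4,0):R
t=4: a0@(4,0):P a1@(3,4):P a2@(4,0):P a3@(4,0):P a4@(0,0):R
t=5: a0@(0,0):P a1@(4,4):P a2@(0,0):P a3@(0,0):P a4@(1,0):R
t=6: a0@(1,0):P a1@(0,4):P a2@(1,0):P a3@(1,0):P a4@(2,0):R
t=7: a0@(2,0):P a1@(1,4):P a2@(2,0):P a3@(2,0):P a4@(3,0):R
t=8: a0@(3,0):P a1@(2,4):P a2@(3,0):P a3@(3,0):P a4@(4,0):R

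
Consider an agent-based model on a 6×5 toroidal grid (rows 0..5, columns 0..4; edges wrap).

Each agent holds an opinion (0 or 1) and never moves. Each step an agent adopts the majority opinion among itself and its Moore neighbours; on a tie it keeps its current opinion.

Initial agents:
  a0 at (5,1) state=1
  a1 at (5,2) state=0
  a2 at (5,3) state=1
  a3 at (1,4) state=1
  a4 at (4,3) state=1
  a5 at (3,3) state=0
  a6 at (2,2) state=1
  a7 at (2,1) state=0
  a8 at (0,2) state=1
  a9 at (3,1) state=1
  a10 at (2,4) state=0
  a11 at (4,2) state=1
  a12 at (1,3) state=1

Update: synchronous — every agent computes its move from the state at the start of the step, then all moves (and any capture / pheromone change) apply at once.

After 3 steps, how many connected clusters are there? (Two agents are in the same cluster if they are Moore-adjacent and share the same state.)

1

t=1: a0@(5,1):1 a1@(5,2):1 a2@(5,3):1 a3@(1,4):1 a4@(4,3):1 a5@(3,3):1 a6@(2,2):1 a7@(2,1):1 a8@(0,2):1 a9@(3,1):1 a10@(2,4):0 a11@(4,2):1 a12@(1,3):1
t=2: a0@(5,1):1 a1@(5,2):1 a2@(5,3):1 a3@(1,4):1 a4@(4,3):1 a5@(3,3):1 a6@(2,2):1 a7@(2,1):1 a8@(0,2):1 a9@(3,1):1 a10@(2,4):1 a11@(4,2):1 a12@(1,3):1
t=3: (unchanged — steady state)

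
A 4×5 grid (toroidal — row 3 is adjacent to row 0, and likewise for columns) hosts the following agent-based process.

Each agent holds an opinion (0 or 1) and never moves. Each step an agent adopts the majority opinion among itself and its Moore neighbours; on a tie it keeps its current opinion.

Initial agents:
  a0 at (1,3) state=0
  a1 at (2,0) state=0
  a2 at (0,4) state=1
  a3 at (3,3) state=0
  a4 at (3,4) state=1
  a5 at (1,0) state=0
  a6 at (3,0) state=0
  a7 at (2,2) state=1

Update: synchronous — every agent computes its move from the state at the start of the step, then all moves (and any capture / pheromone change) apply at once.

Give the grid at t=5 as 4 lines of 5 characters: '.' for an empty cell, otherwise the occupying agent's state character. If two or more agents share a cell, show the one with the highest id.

t=1: a0@(1,3):1 a1@(2,0):0 a2@(0,4):0 a3@(3,3):1 a4@(3,4):0 a5@(1,0):0 a6@(3,0):0 a7@(2,2):0
t=2: a0@(1,3):0 a1@(2,0):0 a2@(0,4):0 a3@(3,3):0 a4@(3,4):0 a5@(1,0):0 a6@(3,0):0 a7@(2,2):1
t=3: a0@(1,3):0 a1@(2,0):0 a2@(0,4):0 a3@(3,3):0 a4@(3,4):0 a5@(1,0):0 a6@(3,0):0 a7@(2,2):0
t=4: (unchanged — steady state)

....0
0..0.
0.0..
0..00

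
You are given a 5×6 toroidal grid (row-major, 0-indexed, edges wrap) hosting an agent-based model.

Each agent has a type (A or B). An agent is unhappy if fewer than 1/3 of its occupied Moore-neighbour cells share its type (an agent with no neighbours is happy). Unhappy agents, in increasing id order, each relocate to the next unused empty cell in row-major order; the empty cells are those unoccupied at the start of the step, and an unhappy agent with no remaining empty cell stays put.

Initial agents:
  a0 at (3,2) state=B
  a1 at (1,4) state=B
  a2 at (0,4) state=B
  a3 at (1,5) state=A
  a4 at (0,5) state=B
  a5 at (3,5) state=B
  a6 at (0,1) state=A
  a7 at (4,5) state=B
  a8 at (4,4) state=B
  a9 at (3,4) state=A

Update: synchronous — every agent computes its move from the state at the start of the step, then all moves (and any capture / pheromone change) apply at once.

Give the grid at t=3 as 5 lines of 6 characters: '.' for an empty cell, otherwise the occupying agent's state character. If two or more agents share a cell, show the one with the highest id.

AAA.BB
....B.
......
..B..B
....BB

t=1: a0@(3,2):B a1@(1,4):B a2@(0,4):B a3@(0,0):A a4@(0,5):B a5@(3,5):B a6@(0,1):A a7@(4,5):B a8@(4,4):B a9@(0,2):A
t=2: (unchanged — steady state)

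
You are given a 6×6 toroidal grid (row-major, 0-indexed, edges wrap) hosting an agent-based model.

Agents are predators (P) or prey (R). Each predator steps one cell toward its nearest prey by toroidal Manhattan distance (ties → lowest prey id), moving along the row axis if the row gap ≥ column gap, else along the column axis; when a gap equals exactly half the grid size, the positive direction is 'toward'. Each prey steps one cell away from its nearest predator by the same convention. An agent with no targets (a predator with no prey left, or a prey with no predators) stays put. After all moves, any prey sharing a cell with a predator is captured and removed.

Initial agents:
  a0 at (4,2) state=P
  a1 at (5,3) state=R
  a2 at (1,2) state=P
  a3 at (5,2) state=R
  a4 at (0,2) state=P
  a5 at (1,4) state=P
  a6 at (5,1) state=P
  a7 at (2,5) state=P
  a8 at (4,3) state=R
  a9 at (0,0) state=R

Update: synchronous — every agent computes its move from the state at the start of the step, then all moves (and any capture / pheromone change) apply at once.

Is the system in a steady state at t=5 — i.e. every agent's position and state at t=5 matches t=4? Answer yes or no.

no

t=1: a0@(5,2):P a1@(0,3):R a2@(0,2):P a4@(5,2):P a5@(0,4):P a6@(5,2):P a7@(1,5):P a8@(4,4):R a9@(0,5):R
t=2: a0@(0,2):P a1@(0,4):R a2@(0,3):P a4@(0,2):P a5@(0,3):P a6@(0,2):P a7@(0,5):P a8@(3,4):R a9@(0,0):R
t=3: a0@(0,3):P a1@(0,5):R a2@(0,4):P a4@(0,3):P a5@(0,4):P a6@(0,3):P a7@(0,4):P a8@(2,4):R a9@(0,1):R
t=4: a0@(0,4):P a1@(0,0):R a2@(0,5):P a4@(0,4):P a5@(0,5):P a6@(0,4):P a7@(0,5):P a8@(3,4):R a9@(0,0):R
t=5: a0@(0,5):P a1@(0,1):R a2@(0,0):P a4@(0,5):P a5@(0,0):P a6@(0,5):P a7@(0,0):P a8@(2,4):R a9@(0,1):R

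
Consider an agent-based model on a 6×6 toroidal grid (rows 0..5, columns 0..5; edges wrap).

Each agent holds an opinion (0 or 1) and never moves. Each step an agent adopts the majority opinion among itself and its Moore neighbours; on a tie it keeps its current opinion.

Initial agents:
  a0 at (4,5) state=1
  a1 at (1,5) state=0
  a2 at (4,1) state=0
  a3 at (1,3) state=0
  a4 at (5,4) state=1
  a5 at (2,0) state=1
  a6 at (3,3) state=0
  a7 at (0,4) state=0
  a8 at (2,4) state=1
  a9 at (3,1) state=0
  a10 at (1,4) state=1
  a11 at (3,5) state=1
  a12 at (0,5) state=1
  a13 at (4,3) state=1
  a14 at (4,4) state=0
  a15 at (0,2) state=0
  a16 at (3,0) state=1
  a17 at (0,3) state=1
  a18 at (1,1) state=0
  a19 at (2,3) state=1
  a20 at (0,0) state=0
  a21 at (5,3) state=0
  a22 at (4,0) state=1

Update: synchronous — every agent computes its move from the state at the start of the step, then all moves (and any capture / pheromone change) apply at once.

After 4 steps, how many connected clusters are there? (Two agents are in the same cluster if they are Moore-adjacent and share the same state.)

2

t=1: a0@(4,5):1 a1@(1,5):1 a2@(4,1):0 a3@(1,3):1 a4@(5,4):1 a5@(2,0):1 a6@(3,3):1 a7@(0,4):0 a8@(2,4):1 a9@(3,1):1 a10@(1,4):1 a11@(3,5):1 a12@(0,5):1 a13@(4,3):0 a14@(4,4):1 a15@(0,2):0 a16@(3,0):1 a17@(0,3):0 a18@(1,1):0 a19@(2,3):1 a20@(0,0):0 a21@(5,3):0 a22@(4,0):1
t=2: a0@(4,5):1 a1@(1,5):1 a2@(4,1):1 a3@(1,3):1 a4@(5,4):1 a5@(2,0):1 a6@(3,3):1 a7@(0,4):1 a8@(2,4):1 a9@(3,1):1 a10@(1,4):1 a11@(3,5):1 a12@(0,5):1 a13@(4,3):1 a14@(4,4):1 a15@(0,2):0 a16@(3,0):1 a17@(0,3):0 a18@(1,1):0 a19@(2,3):1 a20@(0,0):0 a21@(5,3):0 a22@(4,0):1
t=3: a0@(4,5):1 a1@(1,5):1 a2@(4,1):1 a3@(1,3):1 a4@(5,4):1 a5@(2,0):1 a6@(3,3):1 a7@(0,4):1 a8@(2,4):1 a9@(3,1):1 a10@(1,4):1 a11@(3,5):1 a12@(0,5):1 a13@(4,3):1 a14@(4,4):1 a15@(0,2):0 a16@(3,0):1 a17@(0,3):1 a18@(1,1):0 a19@(2,3):1 a20@(0,0):0 a21@(5,3):1 a22@(4,0):1
t=4: a0@(4,5):1 a1@(1,5):1 a2@(4,1):1 a3@(1,3):1 a4@(5,4):1 a5@(2,0):1 a6@(3,3):1 a7@(0,4):1 a8@(2,4):1 a9@(3,1):1 a10@(1,4):1 a11@(3,5):1 a12@(0,5):1 a13@(4,3):1 a14@(4,4):1 a15@(0,2):1 a16@(3,0):1 a17@(0,3):1 a18@(1,1):0 a19@(2,3):1 a20@(0,0):0 a21@(5,3):1 a22@(4,0):1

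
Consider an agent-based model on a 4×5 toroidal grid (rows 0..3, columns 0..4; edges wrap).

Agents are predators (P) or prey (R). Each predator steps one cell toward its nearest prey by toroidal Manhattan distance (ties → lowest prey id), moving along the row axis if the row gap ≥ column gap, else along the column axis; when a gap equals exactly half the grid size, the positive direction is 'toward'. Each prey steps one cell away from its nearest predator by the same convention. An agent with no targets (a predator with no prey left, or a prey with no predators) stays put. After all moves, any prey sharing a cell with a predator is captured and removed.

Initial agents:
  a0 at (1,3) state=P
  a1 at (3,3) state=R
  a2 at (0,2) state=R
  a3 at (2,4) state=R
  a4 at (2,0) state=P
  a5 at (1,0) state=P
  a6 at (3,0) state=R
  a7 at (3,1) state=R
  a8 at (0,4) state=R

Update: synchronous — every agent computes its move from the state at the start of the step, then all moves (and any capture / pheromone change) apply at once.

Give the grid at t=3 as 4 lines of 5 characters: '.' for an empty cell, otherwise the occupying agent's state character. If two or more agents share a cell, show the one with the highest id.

t=1: a0@(2,3):P a2@(3,2):R a4@(2,4):P a5@(2,0):P a6@(0,0):R a7@(0,1):R a8@(3,4):R
t=2: a0@(3,3):P a2@(0,2):R a4@(3,4):P a5@(3,0):P a7@(3,1):R a8@(0,4):R
t=3: a0@(0,3):P a2@(1,2):R a4@(0,4):P a5@(3,1):P a7@(3,2):R a8@(1,4):R

...PP
..R.R
.....
.PR..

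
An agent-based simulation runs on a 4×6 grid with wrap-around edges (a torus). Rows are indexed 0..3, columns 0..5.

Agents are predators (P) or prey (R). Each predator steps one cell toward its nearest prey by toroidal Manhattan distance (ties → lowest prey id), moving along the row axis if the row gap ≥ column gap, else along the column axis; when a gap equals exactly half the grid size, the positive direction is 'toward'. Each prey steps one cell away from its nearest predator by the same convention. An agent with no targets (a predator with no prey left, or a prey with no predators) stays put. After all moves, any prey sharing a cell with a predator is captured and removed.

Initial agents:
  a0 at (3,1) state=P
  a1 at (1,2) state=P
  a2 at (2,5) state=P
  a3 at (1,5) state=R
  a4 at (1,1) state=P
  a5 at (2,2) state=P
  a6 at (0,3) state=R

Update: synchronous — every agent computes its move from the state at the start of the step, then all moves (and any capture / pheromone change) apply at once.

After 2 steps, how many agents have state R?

2

t=1: a0@(3,2):P a1@(0,2):P a2@(1,5):P a3@(0,5):R a4@(1,0):P a5@(3,2):P a6@(3,3):R
t=2: a0@(3,3):P a1@(3,2):P a2@(0,5):P a3@(3,5):R a4@(0,0):P a5@(3,3):P a6@(3,4):R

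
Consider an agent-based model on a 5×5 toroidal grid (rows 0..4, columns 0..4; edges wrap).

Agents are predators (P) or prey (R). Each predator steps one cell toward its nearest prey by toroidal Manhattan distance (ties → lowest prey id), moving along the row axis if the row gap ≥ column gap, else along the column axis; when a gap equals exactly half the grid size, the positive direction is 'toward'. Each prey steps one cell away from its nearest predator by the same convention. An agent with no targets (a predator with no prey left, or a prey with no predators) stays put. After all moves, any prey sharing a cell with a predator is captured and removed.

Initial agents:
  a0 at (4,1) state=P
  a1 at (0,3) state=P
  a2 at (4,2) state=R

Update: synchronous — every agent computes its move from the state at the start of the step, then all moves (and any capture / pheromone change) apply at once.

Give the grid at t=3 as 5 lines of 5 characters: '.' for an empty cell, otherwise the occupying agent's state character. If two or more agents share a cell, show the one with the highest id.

t=1: a0@(4,2):P a1@(4,3):P
t=2: (unchanged — steady state)

.....
.....
.....
.....
..PP.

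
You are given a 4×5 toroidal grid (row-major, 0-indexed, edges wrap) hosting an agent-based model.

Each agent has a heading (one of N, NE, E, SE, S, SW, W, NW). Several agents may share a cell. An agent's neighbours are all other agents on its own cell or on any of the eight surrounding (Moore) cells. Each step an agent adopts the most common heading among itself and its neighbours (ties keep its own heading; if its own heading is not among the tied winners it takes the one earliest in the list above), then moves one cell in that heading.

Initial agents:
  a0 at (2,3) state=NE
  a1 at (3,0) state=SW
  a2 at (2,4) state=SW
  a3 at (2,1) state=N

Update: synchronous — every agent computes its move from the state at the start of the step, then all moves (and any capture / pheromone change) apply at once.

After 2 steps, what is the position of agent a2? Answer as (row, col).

t=1: a0@(1,4):NE a1@(0,4):SW a2@(3,3):SW a3@(1,1):N
t=2: a0@(0,0):NE a1@(1,3):SW a2@(0,2):SW a3@(0,1):N

(0, 2)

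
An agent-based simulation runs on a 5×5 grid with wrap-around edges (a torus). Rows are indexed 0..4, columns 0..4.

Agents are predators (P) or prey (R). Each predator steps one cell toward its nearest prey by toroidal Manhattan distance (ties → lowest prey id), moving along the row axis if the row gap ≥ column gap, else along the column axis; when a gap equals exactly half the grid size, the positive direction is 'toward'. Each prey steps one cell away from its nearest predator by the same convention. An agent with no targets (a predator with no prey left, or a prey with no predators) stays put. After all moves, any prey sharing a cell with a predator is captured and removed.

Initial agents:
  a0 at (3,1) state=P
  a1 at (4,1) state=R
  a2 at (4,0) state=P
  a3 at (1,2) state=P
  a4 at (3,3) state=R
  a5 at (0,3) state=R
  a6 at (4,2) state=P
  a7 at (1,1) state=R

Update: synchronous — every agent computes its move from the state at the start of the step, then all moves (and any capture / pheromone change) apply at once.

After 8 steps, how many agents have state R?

4

t=1: a0@(4,1):P a1@(0,1):R a2@(4,1):P a3@(1,1):P a4@(3,4):R a5@(4,3):R a6@(4,1):P a7@(1,0):R
t=2: a0@(0,1):P a1@(1,1):R a2@(0,1):P a3@(0,1):P a4@(3,3):R a5@(4,4):R a6@(0,1):P a7@(1,4):R
t=3: a0@(1,1):P a1@(2,1):R a2@(1,1):P a3@(1,1):P a4@(2,3):R a5@(4,3):R a6@(1,1):P a7@(1,3):R
t=4: a0@(2,1):P a1@(3,1):R a2@(2,1):P a3@(2,1):P a4@(2,4):R a5@(3,3):R a6@(2,1):P a7@(1,4):R
t=5: a0@(3,1):P a1@(4,1):R a2@(3,1):P a3@(3,1):P a4@(2,3):R a5@(3,4):R a6@(3,1):P a7@(1,3):R
t=6: a0@(4,1):P a1@(0,1):R a2@(4,1):P a3@(4,1):P a4@(2,4):R a5@(3,3):R a6@(4,1):P a7@(0,3):R
t=7: a0@(0,1):P a1@(1,1):R a2@(0,1):P a3@(0,1):P a4@(1,4):R a5@(3,4):R a6@(0,1):P a7@(0,4):R
t=8: a0@(1,1):P a1@(2,1):R a2@(1,1):P a3@(1,1):P a4@(1,3):R a5@(2,4):R a6@(1,1):P a7@(0,3):R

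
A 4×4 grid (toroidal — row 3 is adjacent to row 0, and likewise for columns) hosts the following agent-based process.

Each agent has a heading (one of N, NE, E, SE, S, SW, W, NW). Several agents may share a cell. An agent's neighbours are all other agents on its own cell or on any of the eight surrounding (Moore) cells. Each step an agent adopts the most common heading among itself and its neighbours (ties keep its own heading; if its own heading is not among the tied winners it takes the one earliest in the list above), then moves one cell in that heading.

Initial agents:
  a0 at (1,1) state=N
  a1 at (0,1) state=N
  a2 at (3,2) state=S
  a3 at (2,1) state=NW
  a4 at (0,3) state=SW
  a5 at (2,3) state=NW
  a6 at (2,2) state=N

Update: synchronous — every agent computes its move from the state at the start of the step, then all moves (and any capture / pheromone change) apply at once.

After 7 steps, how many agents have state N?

7

t=1: a0@(0,1):N a1@(3,1):N a2@(2,2):N a3@(1,1):N a4@(1,2):SW a5@(1,2):NW a6@(1,2):N
t=2: a0@(3,1):N a1@(2,1):N a2@(1,2):N a3@(0,1):N a4@(0,2):N a5@(0,2):N a6@(0,2):N
t=3: a0@(2,1):N a1@(1,1):N a2@(0,2):N a3@(3,1):N a4@(3,2):N a5@(3,2):N a6@(3,2):N
t=4: a0@(1,1):N a1@(0,1):N a2@(3,2):N a3@(2,1):N a4@(2,2):N a5@(2,2):N a6@(2,2):N
t=5: a0@(0,1):N a1@(3,1):N a2@(2,2):N a3@(1,1):N a4@(1,2):N a5@(1,2):N a6@(1,2):N
t=6: a0@(3,1):N a1@(2,1):N a2@(1,2):N a3@(0,1):N a4@(0,2):N a5@(0,2):N a6@(0,2):N
t=7: a0@(2,1):N a1@(1,1):N a2@(0,2):N a3@(3,1):N a4@(3,2):N a5@(3,2):N a6@(3,2):N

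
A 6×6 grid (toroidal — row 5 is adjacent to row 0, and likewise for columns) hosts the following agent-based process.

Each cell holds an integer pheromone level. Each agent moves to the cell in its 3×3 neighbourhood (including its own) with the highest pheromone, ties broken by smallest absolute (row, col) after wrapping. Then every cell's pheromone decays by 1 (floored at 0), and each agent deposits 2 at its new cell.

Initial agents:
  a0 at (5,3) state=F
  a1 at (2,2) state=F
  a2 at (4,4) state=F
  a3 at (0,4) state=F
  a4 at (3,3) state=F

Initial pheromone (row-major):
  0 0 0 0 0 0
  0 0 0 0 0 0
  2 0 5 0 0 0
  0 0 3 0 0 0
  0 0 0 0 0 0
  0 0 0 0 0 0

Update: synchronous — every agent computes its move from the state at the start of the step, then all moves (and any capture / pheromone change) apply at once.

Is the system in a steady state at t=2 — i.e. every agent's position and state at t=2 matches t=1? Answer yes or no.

no

t=1: a0@(0,2) a1@(2,2) a2@(3,3) a3@(0,3) a4@(2,2) | pheromone: 0 0 2 2 0 0 / 0 0 0 0 0 0 / 1 0 8 0 0 0 / 0 0 2 2 0 0 / 0 0 0 0 0 0 / 0 0 0 0 0 0
t=2: a0@(0,2) a1@(2,2) a2@(2,2) a3@(0,2) a4@(2,2) | pheromone: 0 0 5 1 0 0 / 0 0 0 0 0 0 / 0 0 13 0 0 0 / 0 0 1 1 0 0 / 0 0 0 0 0 0 / 0 0 0 0 0 0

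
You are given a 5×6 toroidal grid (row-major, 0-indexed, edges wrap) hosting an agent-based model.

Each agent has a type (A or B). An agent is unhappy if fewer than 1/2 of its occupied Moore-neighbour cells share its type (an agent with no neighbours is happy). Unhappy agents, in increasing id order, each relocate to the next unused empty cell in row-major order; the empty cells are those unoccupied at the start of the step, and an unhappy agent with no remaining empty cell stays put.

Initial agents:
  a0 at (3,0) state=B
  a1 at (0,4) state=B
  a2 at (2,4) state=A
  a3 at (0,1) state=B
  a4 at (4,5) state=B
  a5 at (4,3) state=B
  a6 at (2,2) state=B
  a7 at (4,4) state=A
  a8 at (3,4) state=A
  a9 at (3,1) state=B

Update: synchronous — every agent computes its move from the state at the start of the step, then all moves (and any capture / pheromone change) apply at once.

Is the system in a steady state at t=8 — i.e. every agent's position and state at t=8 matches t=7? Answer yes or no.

no

t=1: a0@(3,0):B a1@(0,4):B a2@(2,4):A a3@(0,1):B a4@(4,5):B a5@(0,0):B a6@(2,2):B a7@(0,2):A a8@(3,4):A a9@(3,1):B
t=2: a0@(3,0):B a1@(0,4):B a2@(2,4):A a3@(0,1):B a4@(4,5):B a5@(0,0):B a6@(2,2):B a7@(0,3):A a8@(3,4):A a9@(3,1):B
t=3: a0@(3,0):B a1@(0,4):B a2@(2,4):A a3@(0,1):B a4@(4,5):B a5@(0,0):B a6@(2,2):B a7@(0,2):A a8@(3,4):A a9@(3,1):B
t=4: a0@(3,0):B a1@(0,4):B a2@(2,4):A a3@(0,1):B a4@(4,5):B a5@(0,0):B a6@(2,2):B a7@(0,3):A a8@(3,4):A a9@(3,1):B
t=5: a0@(3,0):B a1@(0,4):B a2@(2,4):A a3@(0,1):B a4@(4,5):B a5@(0,0):B a6@(2,2):B a7@(0,2):A a8@(3,4):A a9@(3,1):B
t=6: a0@(3,0):B a1@(0,4):B a2@(2,4):A a3@(0,1):B a4@(4,5):B a5@(0,0):B a6@(2,2):B a7@(0,3):A a8@(3,4):A a9@(3,1):B
t=7: a0@(3,0):B a1@(0,4):B a2@(2,4):A a3@(0,1):B a4@(4,5):B a5@(0,0):B a6@(2,2):B a7@(0,2):A a8@(3,4):A a9@(3,1):B
t=8: a0@(3,0):B a1@(0,4):B a2@(2,4):A a3@(0,1):B a4@(4,5):B a5@(0,0):B a6@(2,2):B a7@(0,3):A a8@(3,4):A a9@(3,1):B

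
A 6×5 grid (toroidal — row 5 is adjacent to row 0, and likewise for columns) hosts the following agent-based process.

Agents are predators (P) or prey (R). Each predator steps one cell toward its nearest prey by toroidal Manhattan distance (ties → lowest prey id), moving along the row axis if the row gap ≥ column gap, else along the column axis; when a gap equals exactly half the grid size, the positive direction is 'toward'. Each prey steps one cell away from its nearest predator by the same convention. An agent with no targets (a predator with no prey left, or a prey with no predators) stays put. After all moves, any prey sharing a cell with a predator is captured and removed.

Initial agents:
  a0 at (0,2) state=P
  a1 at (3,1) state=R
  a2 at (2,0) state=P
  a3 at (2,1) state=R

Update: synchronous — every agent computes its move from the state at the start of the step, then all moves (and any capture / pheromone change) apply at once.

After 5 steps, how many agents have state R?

t=1: a0@(1,2):P a1@(4,1):R a2@(2,1):P a3@(2,2):R
t=2: a0@(2,2):P a1@(5,1):R a2@(2,2):P a3@(3,2):R
t=3: a0@(3,2):P a1@(4,1):R a2@(3,2):P a3@(4,2):R
t=4: a0@(4,2):P a1@(5,1):R a2@(4,2):P a3@(5,2):R
t=5: a0@(5,2):P a1@(0,1):R a2@(5,2):P a3@(0,2):R

2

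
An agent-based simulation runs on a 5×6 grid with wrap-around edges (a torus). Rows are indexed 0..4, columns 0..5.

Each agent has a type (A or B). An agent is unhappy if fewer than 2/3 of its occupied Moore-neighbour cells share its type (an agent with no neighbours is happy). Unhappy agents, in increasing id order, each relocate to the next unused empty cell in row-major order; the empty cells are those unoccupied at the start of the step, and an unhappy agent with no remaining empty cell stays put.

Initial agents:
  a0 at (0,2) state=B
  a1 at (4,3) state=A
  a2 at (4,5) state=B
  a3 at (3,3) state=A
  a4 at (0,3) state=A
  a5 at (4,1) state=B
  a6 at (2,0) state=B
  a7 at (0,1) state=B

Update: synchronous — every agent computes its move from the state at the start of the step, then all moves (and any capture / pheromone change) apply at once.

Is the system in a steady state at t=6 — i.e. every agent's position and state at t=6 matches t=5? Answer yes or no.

t=1: a0@(0,0):B a1@(4,3):A a2@(4,5):B a3@(3,3):A a4@(0,4):A a5@(4,1):B a6@(2,0):B a7@(0,1):B
t=2: a0@(0,0):B a1@(4,3):A a2@(0,2):B a3@(3,3):A a4@(0,3):A a5@(4,1):B a6@(2,0):B a7@(0,1):B
t=3: a0@(0,0):B a1@(4,3):A a2@(0,4):B a3@(3,3):A a4@(0,5):A a5@(4,1):B a6@(2,0):B a7@(0,1):B
t=4: a0@(0,0):B a1@(0,2):A a2@(0,3):B a3@(3,3):A a4@(1,0):A a5@(4,1):B a6@(2,0):B a7@(0,1):B
t=5: a0@(0,0):B a1@(0,4):A a2@(0,5):B a3@(3,3):A a4@(1,1):A a5@(4,1):B a6@(1,2):B a7@(1,3):B
t=6: a0@(0,0):B a1@(0,1):A a2@(0,2):B a3@(3,3):A a4@(0,3):A a5@(4,1):B a6@(1,0):B a7@(1,4):B

no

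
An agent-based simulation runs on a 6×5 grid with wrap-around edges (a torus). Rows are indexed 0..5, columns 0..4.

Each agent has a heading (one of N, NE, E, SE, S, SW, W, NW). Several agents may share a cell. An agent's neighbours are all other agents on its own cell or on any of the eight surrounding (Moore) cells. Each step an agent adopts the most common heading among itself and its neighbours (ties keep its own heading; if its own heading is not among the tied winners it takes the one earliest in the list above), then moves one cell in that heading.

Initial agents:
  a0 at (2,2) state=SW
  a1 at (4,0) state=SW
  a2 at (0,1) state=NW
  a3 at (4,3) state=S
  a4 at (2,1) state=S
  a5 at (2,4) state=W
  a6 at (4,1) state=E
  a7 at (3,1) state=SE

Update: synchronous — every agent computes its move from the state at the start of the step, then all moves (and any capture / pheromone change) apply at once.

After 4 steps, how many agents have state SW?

8

t=1: a0@(3,1):SW a1@(5,4):SW a2@(5,0):NW a3@(5,3):S a4@(3,1):S a5@(2,3):W a6@(4,2):E a7@(4,0):SW
t=2: a0@(4,0):SW a1@(0,3):SW a2@(0,4):SW a3@(0,3):S a4@(4,0):SW a5@(2,2):W a6@(5,2):S a7@(5,4):SW
t=3: a0@(5,4):SW a1@(1,2):SW a2@(1,3):SW a3@(1,2):SW a4@(5,4):SW a5@(2,1):W a6@(0,2):S a7@(0,3):SW
t=4: a0@(0,3):SW a1@(2,1):SW a2@(2,2):SW a3@(2,1):SW a4@(0,3):SW a5@(3,0):SW a6@(1,1):SW a7@(1,2):SW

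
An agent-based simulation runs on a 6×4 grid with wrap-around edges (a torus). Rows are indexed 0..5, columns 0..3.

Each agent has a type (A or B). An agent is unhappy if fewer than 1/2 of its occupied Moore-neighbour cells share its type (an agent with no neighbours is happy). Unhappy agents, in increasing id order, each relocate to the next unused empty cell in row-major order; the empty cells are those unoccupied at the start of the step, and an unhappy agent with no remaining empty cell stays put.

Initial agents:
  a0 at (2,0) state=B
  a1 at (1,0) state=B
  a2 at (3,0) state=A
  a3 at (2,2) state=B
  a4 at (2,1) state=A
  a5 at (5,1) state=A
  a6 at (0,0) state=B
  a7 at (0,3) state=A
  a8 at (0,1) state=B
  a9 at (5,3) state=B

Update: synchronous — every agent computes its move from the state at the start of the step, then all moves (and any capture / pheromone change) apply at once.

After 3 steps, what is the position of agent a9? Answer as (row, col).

(5, 3)

t=1: a0@(0,2):B a1@(1,0):B a2@(3,0):A a3@(1,1):B a4@(1,2):A a5@(1,3):A a6@(0,0):B a7@(2,3):A a8@(0,1):B a9@(5,3):B
t=2: a0@(0,2):B a1@(1,0):B a2@(3,0):A a3@(1,1):B a4@(0,3):A a5@(2,0):A a6@(0,0):B a7@(2,3):A a8@(0,1):B a9@(5,3):B
t=3: a0@(0,2):B a1@(1,0):B a2@(3,0):A a3@(1,1):B a4@(1,2):A a5@(2,0):A a6@(0,0):B a7@(2,3):A a8@(0,1):B a9@(5,3):B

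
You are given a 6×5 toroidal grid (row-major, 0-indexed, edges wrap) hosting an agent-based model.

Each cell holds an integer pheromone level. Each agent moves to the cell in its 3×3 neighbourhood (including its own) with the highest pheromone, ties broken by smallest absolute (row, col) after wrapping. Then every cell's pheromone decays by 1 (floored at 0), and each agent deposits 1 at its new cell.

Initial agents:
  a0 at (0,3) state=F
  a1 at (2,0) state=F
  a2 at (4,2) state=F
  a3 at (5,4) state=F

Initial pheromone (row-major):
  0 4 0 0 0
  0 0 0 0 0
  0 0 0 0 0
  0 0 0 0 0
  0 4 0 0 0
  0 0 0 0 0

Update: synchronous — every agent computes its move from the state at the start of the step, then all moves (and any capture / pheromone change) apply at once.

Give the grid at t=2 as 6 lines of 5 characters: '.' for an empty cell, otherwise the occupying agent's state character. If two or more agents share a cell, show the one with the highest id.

t=1: a0@(0,2) a1@(1,0) a2@(4,1) a3@(0,0) | pheromone: 1 3 1 0 0 / 1 0 0 0 0 / 0 0 0 0 0 / 0 0 0 0 0 / 0 4 0 0 0 / 0 0 0 0 0
t=2: a0@(0,1) a1@(0,1) a2@(4,1) a3@(0,1) | pheromone: 0 5 0 0 0 / 0 0 0 0 0 / 0 0 0 0 0 / 0 0 0 0 0 / 0 4 0 0 0 / 0 0 0 0 0

.F...
.....
.....
.....
.F...
.....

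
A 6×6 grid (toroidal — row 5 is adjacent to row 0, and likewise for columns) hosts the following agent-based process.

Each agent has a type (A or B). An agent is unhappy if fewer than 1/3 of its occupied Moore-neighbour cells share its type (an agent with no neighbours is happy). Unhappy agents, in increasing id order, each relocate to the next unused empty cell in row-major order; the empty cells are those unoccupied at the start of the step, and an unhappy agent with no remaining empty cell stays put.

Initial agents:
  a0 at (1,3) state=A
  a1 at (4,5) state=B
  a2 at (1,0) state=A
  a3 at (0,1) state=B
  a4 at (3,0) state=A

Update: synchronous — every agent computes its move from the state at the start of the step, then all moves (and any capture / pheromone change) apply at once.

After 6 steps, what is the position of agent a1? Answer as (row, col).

t=1: a0@(1,3):A a1@(0,0):B a2@(0,2):A a3@(0,3):B a4@(0,4):A
t=2: a0@(1,3):A a1@(0,0):B a2@(0,2):A a3@(0,1):B a4@(0,4):A
t=3: (unchanged — steady state)

(0, 0)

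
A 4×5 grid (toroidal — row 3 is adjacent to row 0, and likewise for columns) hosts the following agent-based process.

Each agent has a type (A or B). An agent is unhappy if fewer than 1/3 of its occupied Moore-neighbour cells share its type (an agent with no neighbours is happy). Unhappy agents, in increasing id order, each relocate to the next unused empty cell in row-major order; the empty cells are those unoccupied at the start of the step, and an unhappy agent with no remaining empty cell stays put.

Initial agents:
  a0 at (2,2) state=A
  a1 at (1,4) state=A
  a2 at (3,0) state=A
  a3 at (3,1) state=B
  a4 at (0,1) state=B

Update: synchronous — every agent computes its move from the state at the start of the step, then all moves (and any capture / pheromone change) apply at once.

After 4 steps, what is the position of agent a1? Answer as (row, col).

(1, 4)

t=1: a0@(0,0):A a1@(1,4):A a2@(0,2):A a3@(3,1):B a4@(0,1):B
t=2: a0@(0,0):A a1@(1,4):A a2@(0,3):A a3@(3,1):B a4@(0,1):B
t=3: (unchanged — steady state)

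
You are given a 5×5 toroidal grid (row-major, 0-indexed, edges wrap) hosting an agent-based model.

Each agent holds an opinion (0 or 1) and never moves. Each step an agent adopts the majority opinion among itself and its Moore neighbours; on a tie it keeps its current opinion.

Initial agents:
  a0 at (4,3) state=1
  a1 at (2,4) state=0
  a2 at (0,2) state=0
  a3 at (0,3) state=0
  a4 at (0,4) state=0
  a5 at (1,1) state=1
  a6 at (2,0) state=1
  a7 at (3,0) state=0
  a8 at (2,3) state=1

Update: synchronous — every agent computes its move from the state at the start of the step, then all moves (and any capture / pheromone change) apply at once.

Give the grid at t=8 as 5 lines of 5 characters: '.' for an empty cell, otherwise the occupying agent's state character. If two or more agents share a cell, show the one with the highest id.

..000
.1...
1..10
0....
...0.

t=1: a0@(4,3):0 a1@(2,4):0 a2@(0,2):0 a3@(0,3):0 a4@(0,4):0 a5@(1,1):1 a6@(2,0):1 a7@(3,0):0 a8@(2,3):1
t=2: (unchanged — steady state)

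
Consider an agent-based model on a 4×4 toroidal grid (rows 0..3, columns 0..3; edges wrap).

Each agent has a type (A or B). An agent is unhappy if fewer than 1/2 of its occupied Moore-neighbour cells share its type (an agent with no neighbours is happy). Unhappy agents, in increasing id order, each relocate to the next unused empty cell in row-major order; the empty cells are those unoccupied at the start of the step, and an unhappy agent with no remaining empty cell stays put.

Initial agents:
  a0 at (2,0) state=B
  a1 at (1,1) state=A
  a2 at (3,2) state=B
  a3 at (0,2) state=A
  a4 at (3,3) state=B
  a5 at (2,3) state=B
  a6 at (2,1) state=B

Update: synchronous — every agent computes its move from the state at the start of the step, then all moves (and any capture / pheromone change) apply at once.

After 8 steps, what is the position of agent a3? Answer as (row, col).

t=1: a0@(2,0):B a1@(0,0):A a2@(3,2):B a3@(0,1):A a4@(3,3):B a5@(2,3):B a6@(2,1):B
t=2: (unchanged — steady state)

(0, 1)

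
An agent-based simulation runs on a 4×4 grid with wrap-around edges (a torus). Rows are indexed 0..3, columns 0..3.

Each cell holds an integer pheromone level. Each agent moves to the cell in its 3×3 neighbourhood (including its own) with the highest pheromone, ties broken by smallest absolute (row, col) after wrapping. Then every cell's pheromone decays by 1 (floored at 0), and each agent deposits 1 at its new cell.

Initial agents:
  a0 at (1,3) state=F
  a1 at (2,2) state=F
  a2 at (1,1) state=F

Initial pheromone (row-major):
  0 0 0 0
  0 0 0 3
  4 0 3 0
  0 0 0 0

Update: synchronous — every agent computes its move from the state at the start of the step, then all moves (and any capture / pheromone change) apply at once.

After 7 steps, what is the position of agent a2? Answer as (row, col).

(2, 0)

t=1: a0@(2,0) a1@(1,3) a2@(2,0) | pheromone: 0 0 0 0 / 0 0 0 3 / 5 0 2 0 / 0 0 0 0
t=2: a0@(2,0) a1@(2,0) a2@(2,0) | pheromone: 0 0 0 0 / 0 0 0 2 / 7 0 1 0 / 0 0 0 0
t=3: a0@(2,0) a1@(2,0) a2@(2,0) | pheromone: 0 0 0 0 / 0 0 0 1 / 9 0 0 0 / 0 0 0 0
t=4: a0@(2,0) a1@(2,0) a2@(2,0) | pheromone: 0 0 0 0 / 0 0 0 0 / 11 0 0 0 / 0 0 0 0
t=5: a0@(2,0) a1@(2,0) a2@(2,0) | pheromone: 0 0 0 0 / 0 0 0 0 / 13 0 0 0 / 0 0 0 0
t=6: a0@(2,0) a1@(2,0) a2@(2,0) | pheromone: 0 0 0 0 / 0 0 0 0 / 15 0 0 0 / 0 0 0 0
t=7: a0@(2,0) a1@(2,0) a2@(2,0) | pheromone: 0 0 0 0 / 0 0 0 0 / 17 0 0 0 / 0 0 0 0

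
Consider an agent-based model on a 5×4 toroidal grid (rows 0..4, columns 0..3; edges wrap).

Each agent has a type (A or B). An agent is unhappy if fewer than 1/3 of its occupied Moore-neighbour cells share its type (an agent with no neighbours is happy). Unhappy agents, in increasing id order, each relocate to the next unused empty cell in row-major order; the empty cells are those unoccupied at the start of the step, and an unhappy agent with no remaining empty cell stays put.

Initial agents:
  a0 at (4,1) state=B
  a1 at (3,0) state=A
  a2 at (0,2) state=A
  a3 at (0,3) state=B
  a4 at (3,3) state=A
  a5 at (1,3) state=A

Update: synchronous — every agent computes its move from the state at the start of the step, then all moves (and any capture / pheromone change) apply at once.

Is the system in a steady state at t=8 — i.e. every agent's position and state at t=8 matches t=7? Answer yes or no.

t=1: a0@(0,0):B a1@(3,0):A a2@(0,2):A a3@(0,1):B a4@(3,3):A a5@(1,3):A
t=2: (unchanged — steady state)

yes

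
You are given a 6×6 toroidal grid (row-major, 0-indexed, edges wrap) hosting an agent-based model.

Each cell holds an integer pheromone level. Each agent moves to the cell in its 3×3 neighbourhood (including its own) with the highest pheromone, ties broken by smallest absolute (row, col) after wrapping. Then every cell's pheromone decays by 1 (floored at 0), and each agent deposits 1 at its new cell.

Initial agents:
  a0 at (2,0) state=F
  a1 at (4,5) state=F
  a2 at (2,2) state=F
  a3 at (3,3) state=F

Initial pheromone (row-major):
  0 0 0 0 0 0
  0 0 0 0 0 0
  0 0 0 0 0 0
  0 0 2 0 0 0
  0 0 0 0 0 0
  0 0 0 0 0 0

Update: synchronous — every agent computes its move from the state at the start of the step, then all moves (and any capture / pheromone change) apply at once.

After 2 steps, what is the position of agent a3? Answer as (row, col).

(3, 2)

t=1: a0@(1,0) a1@(3,0) a2@(3,2) a3@(3,2) | pheromone: 0 0 0 0 0 0 / 1 0 0 0 0 0 / 0 0 0 0 0 0 / 1 0 3 0 0 0 / 0 0 0 0 0 0 / 0 0 0 0 0 0
t=2: a0@(1,0) a1@(3,0) a2@(3,2) a3@(3,2) | pheromone: 0 0 0 0 0 0 / 1 0 0 0 0 0 / 0 0 0 0 0 0 / 1 0 4 0 0 0 / 0 0 0 0 0 0 / 0 0 0 0 0 0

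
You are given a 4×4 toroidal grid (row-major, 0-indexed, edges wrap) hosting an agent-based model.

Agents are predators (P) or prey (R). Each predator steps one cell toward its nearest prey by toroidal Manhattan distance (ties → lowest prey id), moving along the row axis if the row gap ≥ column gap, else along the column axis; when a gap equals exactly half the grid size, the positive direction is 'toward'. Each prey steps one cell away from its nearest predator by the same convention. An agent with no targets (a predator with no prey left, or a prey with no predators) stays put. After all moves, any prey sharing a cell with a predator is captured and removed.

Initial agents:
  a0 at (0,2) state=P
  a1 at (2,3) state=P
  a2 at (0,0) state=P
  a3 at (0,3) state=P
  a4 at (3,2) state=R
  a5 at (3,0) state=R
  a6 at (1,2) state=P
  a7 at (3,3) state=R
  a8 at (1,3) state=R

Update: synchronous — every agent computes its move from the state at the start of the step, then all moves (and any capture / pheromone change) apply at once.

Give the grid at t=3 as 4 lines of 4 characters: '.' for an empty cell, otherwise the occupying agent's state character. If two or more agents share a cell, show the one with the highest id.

R.R.
P.PP
...R
....

t=1: a0@(3,2):P a1@(3,3):P a2@(3,0):P a3@(3,3):P a4@(2,2):R a5@(2,0):R a6@(1,3):P a7@(0,3):R a8@(0,3):R
t=2: a0@(2,2):P a1@(0,3):P a2@(2,0):P a3@(0,3):P a4@(1,2):R a5@(1,0):R a6@(0,3):P a7@(1,3):R a8@(1,3):R
t=3: a0@(1,2):P a1@(1,3):P a2@(1,0):P a3@(1,3):P a4@(0,2):R a5@(0,0):R a6@(1,3):P a7@(2,3):R a8@(2,3):R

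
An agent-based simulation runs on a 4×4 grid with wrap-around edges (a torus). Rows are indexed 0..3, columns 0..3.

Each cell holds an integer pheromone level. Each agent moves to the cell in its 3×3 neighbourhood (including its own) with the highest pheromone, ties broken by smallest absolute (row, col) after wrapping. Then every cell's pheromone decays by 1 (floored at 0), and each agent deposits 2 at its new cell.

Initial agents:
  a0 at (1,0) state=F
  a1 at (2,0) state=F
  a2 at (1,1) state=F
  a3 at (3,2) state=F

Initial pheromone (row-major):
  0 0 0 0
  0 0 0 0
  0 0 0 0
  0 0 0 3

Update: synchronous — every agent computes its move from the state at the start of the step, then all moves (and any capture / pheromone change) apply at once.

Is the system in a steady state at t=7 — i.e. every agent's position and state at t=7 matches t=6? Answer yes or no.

yes

t=1: a0@(0,0) a1@(3,3) a2@(0,0) a3@(3,3) | pheromone: 4 0 0 0 / 0 0 0 0 / 0 0 0 0 / 0 0 0 6
t=2: a0@(3,3) a1@(3,3) a2@(3,3) a3@(3,3) | pheromone: 3 0 0 0 / 0 0 0 0 / 0 0 0 0 / 0 0 0 13
t=3: a0@(3,3) a1@(3,3) a2@(3,3) a3@(3,3) | pheromone: 2 0 0 0 / 0 0 0 0 / 0 0 0 0 / 0 0 0 20
t=4: a0@(3,3) a1@(3,3) a2@(3,3) a3@(3,3) | pheromone: 1 0 0 0 / 0 0 0 0 / 0 0 0 0 / 0 0 0 27
t=5: a0@(3,3) a1@(3,3) a2@(3,3) a3@(3,3) | pheromone: 0 0 0 0 / 0 0 0 0 / 0 0 0 0 / 0 0 0 34
t=6: a0@(3,3) a1@(3,3) a2@(3,3) a3@(3,3) | pheromone: 0 0 0 0 / 0 0 0 0 / 0 0 0 0 / 0 0 0 41
t=7: a0@(3,3) a1@(3,3) a2@(3,3) a3@(3,3) | pheromone: 0 0 0 0 / 0 0 0 0 / 0 0 0 0 / 0 0 0 48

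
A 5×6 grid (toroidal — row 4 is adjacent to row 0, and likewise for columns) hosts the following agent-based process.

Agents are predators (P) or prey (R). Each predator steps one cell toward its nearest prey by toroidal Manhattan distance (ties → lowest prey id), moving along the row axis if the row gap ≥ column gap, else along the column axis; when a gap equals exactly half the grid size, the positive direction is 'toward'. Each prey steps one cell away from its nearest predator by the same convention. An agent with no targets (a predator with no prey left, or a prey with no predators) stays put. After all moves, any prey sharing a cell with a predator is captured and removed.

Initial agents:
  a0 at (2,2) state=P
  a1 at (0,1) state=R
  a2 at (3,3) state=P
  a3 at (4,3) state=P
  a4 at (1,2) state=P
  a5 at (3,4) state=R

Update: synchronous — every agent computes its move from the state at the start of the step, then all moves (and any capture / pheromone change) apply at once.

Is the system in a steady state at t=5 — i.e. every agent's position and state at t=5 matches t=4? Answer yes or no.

t=1: a0@(1,2):P a1@(4,1):R a2@(3,4):P a3@(3,3):P a4@(0,2):P a5@(3,5):R
t=2: a0@(0,2):P a1@(3,1):R a2@(3,5):P a3@(3,4):P a4@(4,2):P a5@(3,0):R
t=3: a0@(4,2):P a2@(3,0):P a3@(3,5):P a4@(3,2):P a5@(3,1):R
t=4: a0@(3,2):P a2@(3,1):P a3@(3,0):P a4@(3,1):P
t=5: (unchanged — steady state)

yes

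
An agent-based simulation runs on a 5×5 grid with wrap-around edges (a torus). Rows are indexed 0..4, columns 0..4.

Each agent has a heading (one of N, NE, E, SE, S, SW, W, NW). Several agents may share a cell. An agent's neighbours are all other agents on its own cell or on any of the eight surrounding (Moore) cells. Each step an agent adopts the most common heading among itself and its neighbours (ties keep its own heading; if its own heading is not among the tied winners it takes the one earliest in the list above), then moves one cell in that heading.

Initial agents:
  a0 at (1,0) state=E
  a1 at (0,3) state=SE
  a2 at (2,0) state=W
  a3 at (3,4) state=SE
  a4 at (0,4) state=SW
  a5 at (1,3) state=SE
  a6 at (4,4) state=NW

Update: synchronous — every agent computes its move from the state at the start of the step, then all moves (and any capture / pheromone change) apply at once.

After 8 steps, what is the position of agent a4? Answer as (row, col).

t=1: a0@(1,1):E a1@(1,4):SE a2@(2,4):W a3@(4,0):SE a4@(1,0):SE a5@(2,4):SE a6@(0,0):SE
t=2: a0@(2,2):SE a1@(2,0):SE a2@(3,0):SE a3@(0,1):SE a4@(2,1):SE a5@(3,0):SE a6@(1,1):SE
t=3: a0@(3,3):SE a1@(3,1):SE a2@(4,1):SE a3@(1,2):SE a4@(3,2):SE a5@(4,1):SE a6@(2,2):SE
t=4: a0@(4,4):SE a1@(4,2):SE a2@(0,2):SE a3@(2,3):SE a4@(4,3):SE a5@(0,2):SE a6@(3,3):SE
t=5: a0@(0,0):SE a1@(0,3):SE a2@(1,3):SE a3@(3,4):SE a4@(0,4):SE a5@(1,3):SE a6@(4,4):SE
t=6: a0@(1,1):SE a1@(1,4):SE a2@(2,4):SE a3@(4,0):SE a4@(1,0):SE a5@(2,4):SE a6@(0,0):SE
t=7: a0@(2,2):SE a1@(2,0):SE a2@(3,0):SE a3@(0,1):SE a4@(2,1):SE a5@(3,0):SE a6@(1,1):SE
t=8: a0@(3,3):SE a1@(3,1):SE a2@(4,1):SE a3@(1,2):SE a4@(3,2):SE a5@(4,1):SE a6@(2,2):SE

(3, 2)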